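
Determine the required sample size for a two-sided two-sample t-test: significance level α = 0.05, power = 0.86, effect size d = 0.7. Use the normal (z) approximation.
n = 38 per group

Sample size formula (two-sample t-test, normal approximation):
n = 2 · ((z_{α/2} + z_β) / d)²

z_{α/2} = 1.960 (for α = 0.05, two-sided)
z_β = 1.080 (for power = 0.86)
d = 0.7

n = 2 · ((1.960 + 1.080) / 0.7)²
n = 2 · (4.343)²
n ≈ 37.72
Round up to the next whole number: n = 38 per group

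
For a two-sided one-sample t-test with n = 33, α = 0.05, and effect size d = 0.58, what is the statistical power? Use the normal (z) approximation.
Power ≈ 0.91

Power calculation (one-sample t-test, normal approximation):
z_β = d · √n - z_{α/2}
z_β = 0.58 · √33 - 1.960
z_β = 0.58 · 5.745 - 1.960
z_β = 1.372

Power = Φ(z_β) = Φ(1.372) ≈ 0.915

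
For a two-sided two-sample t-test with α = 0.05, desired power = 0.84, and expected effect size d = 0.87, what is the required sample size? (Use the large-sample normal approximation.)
n = 24 per group

Sample size formula (two-sample t-test, normal approximation):
n = 2 · ((z_{α/2} + z_β) / d)²

z_{α/2} = 1.960 (for α = 0.05, two-sided)
z_β = 0.994 (for power = 0.84)
d = 0.87

n = 2 · ((1.960 + 0.994) / 0.87)²
n = 2 · (3.395)²
n ≈ 23.05
Round up to the next whole number: n = 24 per group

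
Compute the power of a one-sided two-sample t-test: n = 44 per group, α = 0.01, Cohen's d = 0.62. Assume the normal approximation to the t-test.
Power ≈ 0.72

Power calculation (two-sample t-test, normal approximation):
z_β = d · √(n/2) - z_α
z_β = 0.62 · √(44/2) - 2.326
z_β = 0.62 · 4.690 - 2.326
z_β = 0.582

Power = Φ(z_β) = Φ(0.582) ≈ 0.720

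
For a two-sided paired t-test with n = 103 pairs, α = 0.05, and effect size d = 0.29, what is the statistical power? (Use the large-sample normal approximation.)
Power ≈ 0.84

Power calculation (paired t-test, normal approximation):
z_β = d · √n - z_{α/2}
z_β = 0.29 · √103 - 1.960
z_β = 0.29 · 10.149 - 1.960
z_β = 0.983

Power = Φ(z_β) = Φ(0.983) ≈ 0.837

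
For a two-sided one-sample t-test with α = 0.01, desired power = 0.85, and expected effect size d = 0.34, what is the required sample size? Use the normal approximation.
n = 113

Sample size formula (one-sample t-test, normal approximation):
n = ((z_{α/2} + z_β) / d)²

z_{α/2} = 2.576 (for α = 0.01, two-sided)
z_β = 1.036 (for power = 0.85)
d = 0.34

n = ((2.576 + 1.036) / 0.34)²
n = (10.624)²
n ≈ 112.87
Round up to the next whole number: n = 113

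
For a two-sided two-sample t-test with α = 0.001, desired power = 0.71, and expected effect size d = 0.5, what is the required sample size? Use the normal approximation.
n = 119 per group

Sample size formula (two-sample t-test, normal approximation):
n = 2 · ((z_{α/2} + z_β) / d)²

z_{α/2} = 3.291 (for α = 0.001, two-sided)
z_β = 0.553 (for power = 0.71)
d = 0.5

n = 2 · ((3.291 + 0.553) / 0.5)²
n = 2 · (7.688)²
n ≈ 118.21
Round up to the next whole number: n = 119 per group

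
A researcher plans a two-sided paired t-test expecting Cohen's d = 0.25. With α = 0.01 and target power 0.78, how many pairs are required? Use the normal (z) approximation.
n = 180 pairs

Sample size formula (paired t-test, normal approximation):
n = ((z_{α/2} + z_β) / d)²

z_{α/2} = 2.576 (for α = 0.01, two-sided)
z_β = 0.772 (for power = 0.78)
d = 0.25

n = ((2.576 + 0.772) / 0.25)²
n = (13.392)²
n ≈ 179.35
Round up to the next whole number: n = 180 pairs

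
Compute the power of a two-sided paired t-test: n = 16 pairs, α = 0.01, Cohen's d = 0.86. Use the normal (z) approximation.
Power ≈ 0.81

Power calculation (paired t-test, normal approximation):
z_β = d · √n - z_{α/2}
z_β = 0.86 · √16 - 2.576
z_β = 0.86 · 4.000 - 2.576
z_β = 0.864

Power = Φ(z_β) = Φ(0.864) ≈ 0.806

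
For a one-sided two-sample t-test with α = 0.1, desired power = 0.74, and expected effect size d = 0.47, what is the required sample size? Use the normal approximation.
n = 34 per group

Sample size formula (two-sample t-test, normal approximation):
n = 2 · ((z_α + z_β) / d)²

z_α = 1.282 (for α = 0.1, one-sided)
z_β = 0.643 (for power = 0.74)
d = 0.47

n = 2 · ((1.282 + 0.643) / 0.47)²
n = 2 · (4.096)²
n ≈ 33.55
Round up to the next whole number: n = 34 per group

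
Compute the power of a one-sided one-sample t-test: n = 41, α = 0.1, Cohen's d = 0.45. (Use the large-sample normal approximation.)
Power ≈ 0.95

Power calculation (one-sample t-test, normal approximation):
z_β = d · √n - z_α
z_β = 0.45 · √41 - 1.282
z_β = 0.45 · 6.403 - 1.282
z_β = 1.600

Power = Φ(z_β) = Φ(1.600) ≈ 0.945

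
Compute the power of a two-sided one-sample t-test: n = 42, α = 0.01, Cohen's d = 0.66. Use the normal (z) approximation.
Power ≈ 0.96

Power calculation (one-sample t-test, normal approximation):
z_β = d · √n - z_{α/2}
z_β = 0.66 · √42 - 2.576
z_β = 0.66 · 6.481 - 2.576
z_β = 1.701

Power = Φ(z_β) = Φ(1.701) ≈ 0.956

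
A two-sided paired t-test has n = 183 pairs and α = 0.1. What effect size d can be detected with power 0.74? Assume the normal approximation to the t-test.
d ≈ 0.17

Minimum detectable effect (paired t-test, normal approximation):
d = (z_{α/2} + z_β) / √n
d = (1.645 + 0.643) / √183
d = 2.288 / 13.528
d ≈ 0.17

By Cohen's convention (0.2 small / 0.5 medium / 0.8 large): very small effect.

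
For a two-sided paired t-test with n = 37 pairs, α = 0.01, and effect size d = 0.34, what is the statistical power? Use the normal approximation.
Power ≈ 0.31

Power calculation (paired t-test, normal approximation):
z_β = d · √n - z_{α/2}
z_β = 0.34 · √37 - 2.576
z_β = 0.34 · 6.083 - 2.576
z_β = -0.508

Power = Φ(z_β) = Φ(-0.508) ≈ 0.306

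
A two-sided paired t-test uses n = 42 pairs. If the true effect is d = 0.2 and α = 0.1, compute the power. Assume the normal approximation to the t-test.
Power ≈ 0.36

Power calculation (paired t-test, normal approximation):
z_β = d · √n - z_{α/2}
z_β = 0.2 · √42 - 1.645
z_β = 0.2 · 6.481 - 1.645
z_β = -0.349

Power = Φ(z_β) = Φ(-0.349) ≈ 0.364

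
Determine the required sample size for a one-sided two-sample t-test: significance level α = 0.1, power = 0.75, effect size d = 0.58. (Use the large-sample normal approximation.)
n = 23 per group

Sample size formula (two-sample t-test, normal approximation):
n = 2 · ((z_α + z_β) / d)²

z_α = 1.282 (for α = 0.1, one-sided)
z_β = 0.674 (for power = 0.75)
d = 0.58

n = 2 · ((1.282 + 0.674) / 0.58)²
n = 2 · (3.372)²
n ≈ 22.74
Round up to the next whole number: n = 23 per group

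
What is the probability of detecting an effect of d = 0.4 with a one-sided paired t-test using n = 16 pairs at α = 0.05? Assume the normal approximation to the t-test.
Power ≈ 0.48

Power calculation (paired t-test, normal approximation):
z_β = d · √n - z_α
z_β = 0.4 · √16 - 1.645
z_β = 0.4 · 4.000 - 1.645
z_β = -0.045

Power = Φ(z_β) = Φ(-0.045) ≈ 0.482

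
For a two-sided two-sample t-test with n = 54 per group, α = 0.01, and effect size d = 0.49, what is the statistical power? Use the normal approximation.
Power ≈ 0.49

Power calculation (two-sample t-test, normal approximation):
z_β = d · √(n/2) - z_{α/2}
z_β = 0.49 · √(54/2) - 2.576
z_β = 0.49 · 5.196 - 2.576
z_β = -0.030

Power = Φ(z_β) = Φ(-0.030) ≈ 0.488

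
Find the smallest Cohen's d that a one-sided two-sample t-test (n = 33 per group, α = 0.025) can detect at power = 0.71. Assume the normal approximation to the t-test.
d ≈ 0.62

Minimum detectable effect (two-sample t-test, normal approximation):
d = (z_α + z_β) / √(n/2)
d = (1.960 + 0.553) / √(33/2)
d = 2.513 / 4.062
d ≈ 0.62

By Cohen's convention (0.2 small / 0.5 medium / 0.8 large): medium effect.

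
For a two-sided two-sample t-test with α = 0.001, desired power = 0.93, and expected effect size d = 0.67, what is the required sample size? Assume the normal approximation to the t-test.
n = 102 per group

Sample size formula (two-sample t-test, normal approximation):
n = 2 · ((z_{α/2} + z_β) / d)²

z_{α/2} = 3.291 (for α = 0.001, two-sided)
z_β = 1.476 (for power = 0.93)
d = 0.67

n = 2 · ((3.291 + 1.476) / 0.67)²
n = 2 · (7.115)²
n ≈ 101.25
Round up to the next whole number: n = 102 per group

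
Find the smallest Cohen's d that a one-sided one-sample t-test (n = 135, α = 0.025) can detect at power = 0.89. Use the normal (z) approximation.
d ≈ 0.27

Minimum detectable effect (one-sample t-test, normal approximation):
d = (z_α + z_β) / √n
d = (1.960 + 1.227) / √135
d = 3.186 / 11.619
d ≈ 0.27

By Cohen's convention (0.2 small / 0.5 medium / 0.8 large): small effect.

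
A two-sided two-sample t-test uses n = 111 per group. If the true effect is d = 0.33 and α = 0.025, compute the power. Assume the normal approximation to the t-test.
Power ≈ 0.59

Power calculation (two-sample t-test, normal approximation):
z_β = d · √(n/2) - z_{α/2}
z_β = 0.33 · √(111/2) - 2.241
z_β = 0.33 · 7.450 - 2.241
z_β = 0.217

Power = Φ(z_β) = Φ(0.217) ≈ 0.586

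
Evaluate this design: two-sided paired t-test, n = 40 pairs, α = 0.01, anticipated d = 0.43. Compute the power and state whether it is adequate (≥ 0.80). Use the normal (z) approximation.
Power ≈ 0.56; the study is underpowered (power < 0.80)

Power calculation (paired t-test, normal approximation):
z_β = d · √n - z_{α/2}
z_β = 0.43 · √40 - 2.576
z_β = 0.43 · 6.325 - 2.576
z_β = 0.144

Power = Φ(z_β) = Φ(0.144) ≈ 0.557

Effect size d = 0.43 is small by Cohen's convention (0.2/0.5/0.8).

Threshold: power ≥ 0.80 is conventionally adequate.
Power ≈ 0.56 → the study is underpowered (power < 0.80).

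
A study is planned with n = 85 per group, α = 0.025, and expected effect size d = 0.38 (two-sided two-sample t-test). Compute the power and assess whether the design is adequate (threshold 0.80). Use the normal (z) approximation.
Power ≈ 0.59; the study is underpowered (power < 0.80)

Power calculation (two-sample t-test, normal approximation):
z_β = d · √(n/2) - z_{α/2}
z_β = 0.38 · √(85/2) - 2.241
z_β = 0.38 · 6.519 - 2.241
z_β = 0.236

Power = Φ(z_β) = Φ(0.236) ≈ 0.593

Effect size d = 0.38 is small by Cohen's convention (0.2/0.5/0.8).

Threshold: power ≥ 0.80 is conventionally adequate.
Power ≈ 0.59 → the study is underpowered (power < 0.80).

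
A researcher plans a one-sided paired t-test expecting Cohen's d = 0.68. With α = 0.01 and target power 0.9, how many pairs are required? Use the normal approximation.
n = 29 pairs

Sample size formula (paired t-test, normal approximation):
n = ((z_α + z_β) / d)²

z_α = 2.326 (for α = 0.01, one-sided)
z_β = 1.282 (for power = 0.9)
d = 0.68

n = ((2.326 + 1.282) / 0.68)²
n = (5.306)²
n ≈ 28.15
Round up to the next whole number: n = 29 pairs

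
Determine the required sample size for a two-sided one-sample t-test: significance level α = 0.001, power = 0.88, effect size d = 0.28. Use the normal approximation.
n = 255

Sample size formula (one-sample t-test, normal approximation):
n = ((z_{α/2} + z_β) / d)²

z_{α/2} = 3.291 (for α = 0.001, two-sided)
z_β = 1.175 (for power = 0.88)
d = 0.28

n = ((3.291 + 1.175) / 0.28)²
n = (15.950)²
n ≈ 254.40
Round up to the next whole number: n = 255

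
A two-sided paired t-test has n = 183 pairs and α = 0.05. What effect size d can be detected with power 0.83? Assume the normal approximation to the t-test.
d ≈ 0.22

Minimum detectable effect (paired t-test, normal approximation):
d = (z_{α/2} + z_β) / √n
d = (1.960 + 0.954) / √183
d = 2.914 / 13.528
d ≈ 0.22

By Cohen's convention (0.2 small / 0.5 medium / 0.8 large): small effect.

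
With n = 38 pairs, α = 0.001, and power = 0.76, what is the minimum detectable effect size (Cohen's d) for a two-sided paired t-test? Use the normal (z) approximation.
d ≈ 0.65

Minimum detectable effect (paired t-test, normal approximation):
d = (z_{α/2} + z_β) / √n
d = (3.291 + 0.706) / √38
d = 3.997 / 6.164
d ≈ 0.65

By Cohen's convention (0.2 small / 0.5 medium / 0.8 large): medium effect.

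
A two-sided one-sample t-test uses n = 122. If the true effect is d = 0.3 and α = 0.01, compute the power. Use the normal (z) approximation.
Power ≈ 0.77

Power calculation (one-sample t-test, normal approximation):
z_β = d · √n - z_{α/2}
z_β = 0.3 · √122 - 2.576
z_β = 0.3 · 11.045 - 2.576
z_β = 0.738

Power = Φ(z_β) = Φ(0.738) ≈ 0.770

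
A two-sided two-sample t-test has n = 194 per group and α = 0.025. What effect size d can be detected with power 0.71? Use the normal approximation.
d ≈ 0.28

Minimum detectable effect (two-sample t-test, normal approximation):
d = (z_{α/2} + z_β) / √(n/2)
d = (2.241 + 0.553) / √(194/2)
d = 2.795 / 9.849
d ≈ 0.28

By Cohen's convention (0.2 small / 0.5 medium / 0.8 large): small effect.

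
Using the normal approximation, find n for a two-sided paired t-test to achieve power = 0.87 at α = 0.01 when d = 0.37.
n = 101 pairs

Sample size formula (paired t-test, normal approximation):
n = ((z_{α/2} + z_β) / d)²

z_{α/2} = 2.576 (for α = 0.01, two-sided)
z_β = 1.126 (for power = 0.87)
d = 0.37

n = ((2.576 + 1.126) / 0.37)²
n = (10.005)²
n ≈ 100.10
Round up to the next whole number: n = 101 pairs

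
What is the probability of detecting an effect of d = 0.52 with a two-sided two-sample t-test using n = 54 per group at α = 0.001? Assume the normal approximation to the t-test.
Power ≈ 0.28

Power calculation (two-sample t-test, normal approximation):
z_β = d · √(n/2) - z_{α/2}
z_β = 0.52 · √(54/2) - 3.291
z_β = 0.52 · 5.196 - 3.291
z_β = -0.589

Power = Φ(z_β) = Φ(-0.589) ≈ 0.278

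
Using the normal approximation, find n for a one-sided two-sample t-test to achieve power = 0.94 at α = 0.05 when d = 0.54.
n = 71 per group

Sample size formula (two-sample t-test, normal approximation):
n = 2 · ((z_α + z_β) / d)²

z_α = 1.645 (for α = 0.05, one-sided)
z_β = 1.555 (for power = 0.94)
d = 0.54

n = 2 · ((1.645 + 1.555) / 0.54)²
n = 2 · (5.926)²
n ≈ 70.23
Round up to the next whole number: n = 71 per group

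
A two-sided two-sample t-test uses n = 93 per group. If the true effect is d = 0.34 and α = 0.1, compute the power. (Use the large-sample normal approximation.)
Power ≈ 0.75

Power calculation (two-sample t-test, normal approximation):
z_β = d · √(n/2) - z_{α/2}
z_β = 0.34 · √(93/2) - 1.645
z_β = 0.34 · 6.819 - 1.645
z_β = 0.674

Power = Φ(z_β) = Φ(0.674) ≈ 0.750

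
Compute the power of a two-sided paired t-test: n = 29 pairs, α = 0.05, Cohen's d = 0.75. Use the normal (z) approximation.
Power ≈ 0.98

Power calculation (paired t-test, normal approximation):
z_β = d · √n - z_{α/2}
z_β = 0.75 · √29 - 1.960
z_β = 0.75 · 5.385 - 1.960
z_β = 2.079

Power = Φ(z_β) = Φ(2.079) ≈ 0.981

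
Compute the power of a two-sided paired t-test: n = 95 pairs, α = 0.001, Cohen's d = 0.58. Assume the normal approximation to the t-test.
Power ≈ 0.99

Power calculation (paired t-test, normal approximation):
z_β = d · √n - z_{α/2}
z_β = 0.58 · √95 - 3.291
z_β = 0.58 · 9.747 - 3.291
z_β = 2.363

Power = Φ(z_β) = Φ(2.363) ≈ 0.991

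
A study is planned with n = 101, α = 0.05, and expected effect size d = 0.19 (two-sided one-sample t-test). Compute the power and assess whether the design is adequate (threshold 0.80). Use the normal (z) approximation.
Power ≈ 0.48; the study is underpowered (power < 0.80)

Power calculation (one-sample t-test, normal approximation):
z_β = d · √n - z_{α/2}
z_β = 0.19 · √101 - 1.960
z_β = 0.19 · 10.050 - 1.960
z_β = -0.050

Power = Φ(z_β) = Φ(-0.050) ≈ 0.480

Effect size d = 0.19 is very small by Cohen's convention (0.2/0.5/0.8).

Threshold: power ≥ 0.80 is conventionally adequate.
Power ≈ 0.48 → the study is underpowered (power < 0.80).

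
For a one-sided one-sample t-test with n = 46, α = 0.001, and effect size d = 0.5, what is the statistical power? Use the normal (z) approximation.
Power ≈ 0.62

Power calculation (one-sample t-test, normal approximation):
z_β = d · √n - z_α
z_β = 0.5 · √46 - 3.090
z_β = 0.5 · 6.782 - 3.090
z_β = 0.301

Power = Φ(z_β) = Φ(0.301) ≈ 0.618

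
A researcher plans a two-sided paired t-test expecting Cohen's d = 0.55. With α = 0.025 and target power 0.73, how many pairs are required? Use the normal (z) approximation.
n = 27 pairs

Sample size formula (paired t-test, normal approximation):
n = ((z_{α/2} + z_β) / d)²

z_{α/2} = 2.241 (for α = 0.025, two-sided)
z_β = 0.613 (for power = 0.73)
d = 0.55

n = ((2.241 + 0.613) / 0.55)²
n = (5.189)²
n ≈ 26.93
Round up to the next whole number: n = 27 pairs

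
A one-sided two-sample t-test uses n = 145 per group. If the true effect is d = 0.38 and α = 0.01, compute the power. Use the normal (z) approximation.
Power ≈ 0.82

Power calculation (two-sample t-test, normal approximation):
z_β = d · √(n/2) - z_α
z_β = 0.38 · √(145/2) - 2.326
z_β = 0.38 · 8.515 - 2.326
z_β = 0.909

Power = Φ(z_β) = Φ(0.909) ≈ 0.818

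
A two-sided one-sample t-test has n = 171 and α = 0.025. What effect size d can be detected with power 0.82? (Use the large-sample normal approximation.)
d ≈ 0.24

Minimum detectable effect (one-sample t-test, normal approximation):
d = (z_{α/2} + z_β) / √n
d = (2.241 + 0.915) / √171
d = 3.157 / 13.077
d ≈ 0.24

By Cohen's convention (0.2 small / 0.5 medium / 0.8 large): small effect.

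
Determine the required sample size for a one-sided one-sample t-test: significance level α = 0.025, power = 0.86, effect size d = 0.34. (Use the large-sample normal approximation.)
n = 80

Sample size formula (one-sample t-test, normal approximation):
n = ((z_α + z_β) / d)²

z_α = 1.960 (for α = 0.025, one-sided)
z_β = 1.080 (for power = 0.86)
d = 0.34

n = ((1.960 + 1.080) / 0.34)²
n = (8.941)²
n ≈ 79.94
Round up to the next whole number: n = 80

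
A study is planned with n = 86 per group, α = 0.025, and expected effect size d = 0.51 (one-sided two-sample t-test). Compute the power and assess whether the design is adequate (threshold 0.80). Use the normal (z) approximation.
Power ≈ 0.92; the study is adequately powered (power ≥ 0.80)

Power calculation (two-sample t-test, normal approximation):
z_β = d · √(n/2) - z_α
z_β = 0.51 · √(86/2) - 1.960
z_β = 0.51 · 6.557 - 1.960
z_β = 1.384

Power = Φ(z_β) = Φ(1.384) ≈ 0.917

Effect size d = 0.51 is medium by Cohen's convention (0.2/0.5/0.8).

Threshold: power ≥ 0.80 is conventionally adequate.
Power ≈ 0.92 → the study is adequately powered (power ≥ 0.80).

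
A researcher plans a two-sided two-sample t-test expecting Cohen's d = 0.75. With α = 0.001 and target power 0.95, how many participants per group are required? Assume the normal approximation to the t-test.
n = 87 per group

Sample size formula (two-sample t-test, normal approximation):
n = 2 · ((z_{α/2} + z_β) / d)²

z_{α/2} = 3.291 (for α = 0.001, two-sided)
z_β = 1.645 (for power = 0.95)
d = 0.75

n = 2 · ((3.291 + 1.645) / 0.75)²
n = 2 · (6.581)²
n ≈ 86.62
Round up to the next whole number: n = 87 per group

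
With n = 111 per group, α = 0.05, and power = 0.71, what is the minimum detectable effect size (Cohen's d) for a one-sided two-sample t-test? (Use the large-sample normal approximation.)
d ≈ 0.30

Minimum detectable effect (two-sample t-test, normal approximation):
d = (z_α + z_β) / √(n/2)
d = (1.645 + 0.553) / √(111/2)
d = 2.198 / 7.450
d ≈ 0.30

By Cohen's convention (0.2 small / 0.5 medium / 0.8 large): small effect.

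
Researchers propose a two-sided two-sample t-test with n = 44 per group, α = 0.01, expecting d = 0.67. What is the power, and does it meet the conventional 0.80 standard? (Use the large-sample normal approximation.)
Power ≈ 0.71; the study is underpowered (power < 0.80)

Power calculation (two-sample t-test, normal approximation):
z_β = d · √(n/2) - z_{α/2}
z_β = 0.67 · √(44/2) - 2.576
z_β = 0.67 · 4.690 - 2.576
z_β = 0.567

Power = Φ(z_β) = Φ(0.567) ≈ 0.715

Effect size d = 0.67 is medium by Cohen's convention (0.2/0.5/0.8).

Threshold: power ≥ 0.80 is conventionally adequate.
Power ≈ 0.71 → the study is underpowered (power < 0.80).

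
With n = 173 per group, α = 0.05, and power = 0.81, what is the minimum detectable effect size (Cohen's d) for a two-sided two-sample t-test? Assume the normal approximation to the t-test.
d ≈ 0.31

Minimum detectable effect (two-sample t-test, normal approximation):
d = (z_{α/2} + z_β) / √(n/2)
d = (1.960 + 0.878) / √(173/2)
d = 2.838 / 9.301
d ≈ 0.31

By Cohen's convention (0.2 small / 0.5 medium / 0.8 large): small effect.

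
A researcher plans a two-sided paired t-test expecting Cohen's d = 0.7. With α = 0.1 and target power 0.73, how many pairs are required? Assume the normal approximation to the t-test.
n = 11 pairs

Sample size formula (paired t-test, normal approximation):
n = ((z_{α/2} + z_β) / d)²

z_{α/2} = 1.645 (for α = 0.1, two-sided)
z_β = 0.613 (for power = 0.73)
d = 0.7

n = ((1.645 + 0.613) / 0.7)²
n = (3.226)²
n ≈ 10.41
Round up to the next whole number: n = 11 pairs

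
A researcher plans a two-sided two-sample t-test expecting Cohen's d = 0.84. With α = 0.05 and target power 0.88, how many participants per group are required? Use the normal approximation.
n = 28 per group

Sample size formula (two-sample t-test, normal approximation):
n = 2 · ((z_{α/2} + z_β) / d)²

z_{α/2} = 1.960 (for α = 0.05, two-sided)
z_β = 1.175 (for power = 0.88)
d = 0.84

n = 2 · ((1.960 + 1.175) / 0.84)²
n = 2 · (3.732)²
n ≈ 27.86
Round up to the next whole number: n = 28 per group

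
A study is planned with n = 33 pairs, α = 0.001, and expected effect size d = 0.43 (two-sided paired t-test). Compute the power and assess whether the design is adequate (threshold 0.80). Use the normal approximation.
Power ≈ 0.21; the study is underpowered (power < 0.80)

Power calculation (paired t-test, normal approximation):
z_β = d · √n - z_{α/2}
z_β = 0.43 · √33 - 3.291
z_β = 0.43 · 5.745 - 3.291
z_β = -0.820

Power = Φ(z_β) = Φ(-0.820) ≈ 0.206

Effect size d = 0.43 is small by Cohen's convention (0.2/0.5/0.8).

Threshold: power ≥ 0.80 is conventionally adequate.
Power ≈ 0.21 → the study is underpowered (power < 0.80).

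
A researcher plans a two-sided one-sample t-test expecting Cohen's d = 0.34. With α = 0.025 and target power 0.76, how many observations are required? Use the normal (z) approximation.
n = 76

Sample size formula (one-sample t-test, normal approximation):
n = ((z_{α/2} + z_β) / d)²

z_{α/2} = 2.241 (for α = 0.025, two-sided)
z_β = 0.706 (for power = 0.76)
d = 0.34

n = ((2.241 + 0.706) / 0.34)²
n = (8.668)²
n ≈ 75.13
Round up to the next whole number: n = 76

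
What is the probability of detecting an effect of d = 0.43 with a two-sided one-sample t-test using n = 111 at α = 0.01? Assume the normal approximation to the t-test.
Power ≈ 0.97

Power calculation (one-sample t-test, normal approximation):
z_β = d · √n - z_{α/2}
z_β = 0.43 · √111 - 2.576
z_β = 0.43 · 10.536 - 2.576
z_β = 1.955

Power = Φ(z_β) = Φ(1.955) ≈ 0.975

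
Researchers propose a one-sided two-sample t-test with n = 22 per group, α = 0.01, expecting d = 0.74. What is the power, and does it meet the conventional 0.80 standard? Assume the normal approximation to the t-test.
Power ≈ 0.55; the study is underpowered (power < 0.80)

Power calculation (two-sample t-test, normal approximation):
z_β = d · √(n/2) - z_α
z_β = 0.74 · √(22/2) - 2.326
z_β = 0.74 · 3.317 - 2.326
z_β = 0.128

Power = Φ(z_β) = Φ(0.128) ≈ 0.551

Effect size d = 0.74 is medium by Cohen's convention (0.2/0.5/0.8).

Threshold: power ≥ 0.80 is conventionally adequate.
Power ≈ 0.55 → the study is underpowered (power < 0.80).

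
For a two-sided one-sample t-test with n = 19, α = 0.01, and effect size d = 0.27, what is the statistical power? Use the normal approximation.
Power ≈ 0.08

Power calculation (one-sample t-test, normal approximation):
z_β = d · √n - z_{α/2}
z_β = 0.27 · √19 - 2.576
z_β = 0.27 · 4.359 - 2.576
z_β = -1.399

Power = Φ(z_β) = Φ(-1.399) ≈ 0.081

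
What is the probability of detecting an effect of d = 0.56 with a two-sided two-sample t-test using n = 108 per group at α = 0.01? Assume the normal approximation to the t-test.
Power ≈ 0.94

Power calculation (two-sample t-test, normal approximation):
z_β = d · √(n/2) - z_{α/2}
z_β = 0.56 · √(108/2) - 2.576
z_β = 0.56 · 7.348 - 2.576
z_β = 1.539

Power = Φ(z_β) = Φ(1.539) ≈ 0.938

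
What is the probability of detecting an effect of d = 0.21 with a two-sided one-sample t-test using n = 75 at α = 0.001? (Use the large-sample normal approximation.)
Power ≈ 0.07

Power calculation (one-sample t-test, normal approximation):
z_β = d · √n - z_{α/2}
z_β = 0.21 · √75 - 3.291
z_β = 0.21 · 8.660 - 3.291
z_β = -1.472

Power = Φ(z_β) = Φ(-1.472) ≈ 0.071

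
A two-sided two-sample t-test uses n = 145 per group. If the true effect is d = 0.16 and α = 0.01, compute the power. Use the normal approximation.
Power ≈ 0.11

Power calculation (two-sample t-test, normal approximation):
z_β = d · √(n/2) - z_{α/2}
z_β = 0.16 · √(145/2) - 2.576
z_β = 0.16 · 8.515 - 2.576
z_β = -1.213

Power = Φ(z_β) = Φ(-1.213) ≈ 0.112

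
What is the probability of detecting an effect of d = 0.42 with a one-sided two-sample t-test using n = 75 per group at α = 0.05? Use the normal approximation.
Power ≈ 0.82

Power calculation (two-sample t-test, normal approximation):
z_β = d · √(n/2) - z_α
z_β = 0.42 · √(75/2) - 1.645
z_β = 0.42 · 6.124 - 1.645
z_β = 0.927

Power = Φ(z_β) = Φ(0.927) ≈ 0.823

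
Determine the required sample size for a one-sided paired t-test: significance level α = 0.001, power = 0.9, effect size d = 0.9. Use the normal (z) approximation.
n = 24 pairs

Sample size formula (paired t-test, normal approximation):
n = ((z_α + z_β) / d)²

z_α = 3.090 (for α = 0.001, one-sided)
z_β = 1.282 (for power = 0.9)
d = 0.9

n = ((3.090 + 1.282) / 0.9)²
n = (4.858)²
n ≈ 23.60
Round up to the next whole number: n = 24 pairs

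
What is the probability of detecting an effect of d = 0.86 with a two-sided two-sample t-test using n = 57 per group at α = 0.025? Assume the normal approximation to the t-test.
Power ≈ 0.99

Power calculation (two-sample t-test, normal approximation):
z_β = d · √(n/2) - z_{α/2}
z_β = 0.86 · √(57/2) - 2.241
z_β = 0.86 · 5.339 - 2.241
z_β = 2.350

Power = Φ(z_β) = Φ(2.350) ≈ 0.991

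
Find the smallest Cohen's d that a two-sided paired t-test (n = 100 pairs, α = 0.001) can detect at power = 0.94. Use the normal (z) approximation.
d ≈ 0.48

Minimum detectable effect (paired t-test, normal approximation):
d = (z_{α/2} + z_β) / √n
d = (3.291 + 1.555) / √100
d = 4.845 / 10.000
d ≈ 0.48

By Cohen's convention (0.2 small / 0.5 medium / 0.8 large): small effect.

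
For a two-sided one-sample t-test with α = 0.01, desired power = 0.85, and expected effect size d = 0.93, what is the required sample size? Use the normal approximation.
n = 16

Sample size formula (one-sample t-test, normal approximation):
n = ((z_{α/2} + z_β) / d)²

z_{α/2} = 2.576 (for α = 0.01, two-sided)
z_β = 1.036 (for power = 0.85)
d = 0.93

n = ((2.576 + 1.036) / 0.93)²
n = (3.884)²
n ≈ 15.09
Round up to the next whole number: n = 16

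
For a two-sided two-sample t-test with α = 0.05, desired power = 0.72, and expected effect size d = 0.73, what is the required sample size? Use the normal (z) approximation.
n = 25 per group

Sample size formula (two-sample t-test, normal approximation):
n = 2 · ((z_{α/2} + z_β) / d)²

z_{α/2} = 1.960 (for α = 0.05, two-sided)
z_β = 0.583 (for power = 0.72)
d = 0.73

n = 2 · ((1.960 + 0.583) / 0.73)²
n = 2 · (3.484)²
n ≈ 24.28
Round up to the next whole number: n = 25 per group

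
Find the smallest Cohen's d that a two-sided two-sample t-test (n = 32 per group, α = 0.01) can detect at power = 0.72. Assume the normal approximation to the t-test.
d ≈ 0.79

Minimum detectable effect (two-sample t-test, normal approximation):
d = (z_{α/2} + z_β) / √(n/2)
d = (2.576 + 0.583) / √(32/2)
d = 3.159 / 4.000
d ≈ 0.79

By Cohen's convention (0.2 small / 0.5 medium / 0.8 large): medium effect.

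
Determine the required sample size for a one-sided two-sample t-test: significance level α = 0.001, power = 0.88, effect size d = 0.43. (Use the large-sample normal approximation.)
n = 197 per group

Sample size formula (two-sample t-test, normal approximation):
n = 2 · ((z_α + z_β) / d)²

z_α = 3.090 (for α = 0.001, one-sided)
z_β = 1.175 (for power = 0.88)
d = 0.43

n = 2 · ((3.090 + 1.175) / 0.43)²
n = 2 · (9.919)²
n ≈ 196.77
Round up to the next whole number: n = 197 per group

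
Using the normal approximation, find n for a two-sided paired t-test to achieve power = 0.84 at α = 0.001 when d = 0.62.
n = 48 pairs

Sample size formula (paired t-test, normal approximation):
n = ((z_{α/2} + z_β) / d)²

z_{α/2} = 3.291 (for α = 0.001, two-sided)
z_β = 0.994 (for power = 0.84)
d = 0.62

n = ((3.291 + 0.994) / 0.62)²
n = (6.911)²
n ≈ 47.76
Round up to the next whole number: n = 48 pairs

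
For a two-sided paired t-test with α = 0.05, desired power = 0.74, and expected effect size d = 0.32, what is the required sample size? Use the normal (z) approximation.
n = 67 pairs

Sample size formula (paired t-test, normal approximation):
n = ((z_{α/2} + z_β) / d)²

z_{α/2} = 1.960 (for α = 0.05, two-sided)
z_β = 0.643 (for power = 0.74)
d = 0.32

n = ((1.960 + 0.643) / 0.32)²
n = (8.134)²
n ≈ 66.16
Round up to the next whole number: n = 67 pairs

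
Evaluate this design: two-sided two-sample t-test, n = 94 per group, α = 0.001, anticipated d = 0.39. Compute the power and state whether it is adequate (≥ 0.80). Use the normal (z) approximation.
Power ≈ 0.27; the study is underpowered (power < 0.80)

Power calculation (two-sample t-test, normal approximation):
z_β = d · √(n/2) - z_{α/2}
z_β = 0.39 · √(94/2) - 3.291
z_β = 0.39 · 6.856 - 3.291
z_β = -0.617

Power = Φ(z_β) = Φ(-0.617) ≈ 0.269

Effect size d = 0.39 is small by Cohen's convention (0.2/0.5/0.8).

Threshold: power ≥ 0.80 is conventionally adequate.
Power ≈ 0.27 → the study is underpowered (power < 0.80).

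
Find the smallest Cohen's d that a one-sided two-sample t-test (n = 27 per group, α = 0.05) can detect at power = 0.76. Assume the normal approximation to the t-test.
d ≈ 0.64

Minimum detectable effect (two-sample t-test, normal approximation):
d = (z_α + z_β) / √(n/2)
d = (1.645 + 0.706) / √(27/2)
d = 2.351 / 3.674
d ≈ 0.64

By Cohen's convention (0.2 small / 0.5 medium / 0.8 large): medium effect.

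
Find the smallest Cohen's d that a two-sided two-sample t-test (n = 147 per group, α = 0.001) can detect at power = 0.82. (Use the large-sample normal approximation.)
d ≈ 0.49

Minimum detectable effect (two-sample t-test, normal approximation):
d = (z_{α/2} + z_β) / √(n/2)
d = (3.291 + 0.915) / √(147/2)
d = 4.206 / 8.573
d ≈ 0.49

By Cohen's convention (0.2 small / 0.5 medium / 0.8 large): small effect.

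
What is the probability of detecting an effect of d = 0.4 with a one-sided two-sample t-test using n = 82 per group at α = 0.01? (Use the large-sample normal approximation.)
Power ≈ 0.59

Power calculation (two-sample t-test, normal approximation):
z_β = d · √(n/2) - z_α
z_β = 0.4 · √(82/2) - 2.326
z_β = 0.4 · 6.403 - 2.326
z_β = 0.235

Power = Φ(z_β) = Φ(0.235) ≈ 0.593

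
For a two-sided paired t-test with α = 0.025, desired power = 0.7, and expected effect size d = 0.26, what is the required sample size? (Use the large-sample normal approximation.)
n = 114 pairs

Sample size formula (paired t-test, normal approximation):
n = ((z_{α/2} + z_β) / d)²

z_{α/2} = 2.241 (for α = 0.025, two-sided)
z_β = 0.524 (for power = 0.7)
d = 0.26

n = ((2.241 + 0.524) / 0.26)²
n = (10.635)²
n ≈ 113.10
Round up to the next whole number: n = 114 pairs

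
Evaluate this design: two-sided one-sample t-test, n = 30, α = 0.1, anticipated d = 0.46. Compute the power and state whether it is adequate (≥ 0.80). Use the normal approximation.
Power ≈ 0.81; the study is adequately powered (power ≥ 0.80)

Power calculation (one-sample t-test, normal approximation):
z_β = d · √n - z_{α/2}
z_β = 0.46 · √30 - 1.645
z_β = 0.46 · 5.477 - 1.645
z_β = 0.875

Power = Φ(z_β) = Φ(0.875) ≈ 0.809

Effect size d = 0.46 is small by Cohen's convention (0.2/0.5/0.8).

Threshold: power ≥ 0.80 is conventionally adequate.
Power ≈ 0.81 → the study is adequately powered (power ≥ 0.80).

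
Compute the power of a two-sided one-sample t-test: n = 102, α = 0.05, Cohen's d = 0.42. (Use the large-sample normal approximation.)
Power ≈ 0.99

Power calculation (one-sample t-test, normal approximation):
z_β = d · √n - z_{α/2}
z_β = 0.42 · √102 - 1.960
z_β = 0.42 · 10.100 - 1.960
z_β = 2.282

Power = Φ(z_β) = Φ(2.282) ≈ 0.989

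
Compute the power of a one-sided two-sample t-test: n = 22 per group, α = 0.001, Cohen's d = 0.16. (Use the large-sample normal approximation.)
Power ≈ 0.01

Power calculation (two-sample t-test, normal approximation):
z_β = d · √(n/2) - z_α
z_β = 0.16 · √(22/2) - 3.090
z_β = 0.16 · 3.317 - 3.090
z_β = -2.560

Power = Φ(z_β) = Φ(-2.560) ≈ 0.005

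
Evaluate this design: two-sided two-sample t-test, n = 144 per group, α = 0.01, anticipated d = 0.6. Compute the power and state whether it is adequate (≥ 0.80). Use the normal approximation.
Power ≈ 0.99; the study is adequately powered (power ≥ 0.80)

Power calculation (two-sample t-test, normal approximation):
z_β = d · √(n/2) - z_{α/2}
z_β = 0.6 · √(144/2) - 2.576
z_β = 0.6 · 8.485 - 2.576
z_β = 2.515

Power = Φ(z_β) = Φ(2.515) ≈ 0.994

Effect size d = 0.6 is medium by Cohen's convention (0.2/0.5/0.8).

Threshold: power ≥ 0.80 is conventionally adequate.
Power ≈ 0.99 → the study is adequately powered (power ≥ 0.80).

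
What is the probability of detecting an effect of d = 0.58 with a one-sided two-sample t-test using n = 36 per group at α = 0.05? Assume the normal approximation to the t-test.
Power ≈ 0.79

Power calculation (two-sample t-test, normal approximation):
z_β = d · √(n/2) - z_α
z_β = 0.58 · √(36/2) - 1.645
z_β = 0.58 · 4.243 - 1.645
z_β = 0.816

Power = Φ(z_β) = Φ(0.816) ≈ 0.793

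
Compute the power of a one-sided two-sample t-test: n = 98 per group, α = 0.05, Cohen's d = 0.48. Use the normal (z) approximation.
Power ≈ 0.96

Power calculation (two-sample t-test, normal approximation):
z_β = d · √(n/2) - z_α
z_β = 0.48 · √(98/2) - 1.645
z_β = 0.48 · 7.000 - 1.645
z_β = 1.715

Power = Φ(z_β) = Φ(1.715) ≈ 0.957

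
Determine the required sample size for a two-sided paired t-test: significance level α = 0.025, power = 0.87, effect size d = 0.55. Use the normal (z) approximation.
n = 38 pairs

Sample size formula (paired t-test, normal approximation):
n = ((z_{α/2} + z_β) / d)²

z_{α/2} = 2.241 (for α = 0.025, two-sided)
z_β = 1.126 (for power = 0.87)
d = 0.55

n = ((2.241 + 1.126) / 0.55)²
n = (6.122)²
n ≈ 37.48
Round up to the next whole number: n = 38 pairs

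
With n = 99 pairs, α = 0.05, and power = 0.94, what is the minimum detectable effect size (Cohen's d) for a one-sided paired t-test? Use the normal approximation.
d ≈ 0.32

Minimum detectable effect (paired t-test, normal approximation):
d = (z_α + z_β) / √n
d = (1.645 + 1.555) / √99
d = 3.200 / 9.950
d ≈ 0.32

By Cohen's convention (0.2 small / 0.5 medium / 0.8 large): small effect.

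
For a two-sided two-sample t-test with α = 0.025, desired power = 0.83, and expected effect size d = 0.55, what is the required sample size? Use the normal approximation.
n = 68 per group

Sample size formula (two-sample t-test, normal approximation):
n = 2 · ((z_{α/2} + z_β) / d)²

z_{α/2} = 2.241 (for α = 0.025, two-sided)
z_β = 0.954 (for power = 0.83)
d = 0.55

n = 2 · ((2.241 + 0.954) / 0.55)²
n = 2 · (5.809)²
n ≈ 67.49
Round up to the next whole number: n = 68 per group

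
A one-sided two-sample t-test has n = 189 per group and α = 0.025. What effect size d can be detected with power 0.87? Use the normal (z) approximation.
d ≈ 0.32

Minimum detectable effect (two-sample t-test, normal approximation):
d = (z_α + z_β) / √(n/2)
d = (1.960 + 1.126) / √(189/2)
d = 3.086 / 9.721
d ≈ 0.32

By Cohen's convention (0.2 small / 0.5 medium / 0.8 large): small effect.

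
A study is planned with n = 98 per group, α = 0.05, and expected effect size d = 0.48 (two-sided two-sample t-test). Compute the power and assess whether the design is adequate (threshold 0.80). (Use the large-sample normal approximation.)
Power ≈ 0.92; the study is adequately powered (power ≥ 0.80)

Power calculation (two-sample t-test, normal approximation):
z_β = d · √(n/2) - z_{α/2}
z_β = 0.48 · √(98/2) - 1.960
z_β = 0.48 · 7.000 - 1.960
z_β = 1.400

Power = Φ(z_β) = Φ(1.400) ≈ 0.919

Effect size d = 0.48 is small by Cohen's convention (0.2/0.5/0.8).

Threshold: power ≥ 0.80 is conventionally adequate.
Power ≈ 0.92 → the study is adequately powered (power ≥ 0.80).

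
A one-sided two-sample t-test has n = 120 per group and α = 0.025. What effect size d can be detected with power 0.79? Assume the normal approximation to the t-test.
d ≈ 0.36

Minimum detectable effect (two-sample t-test, normal approximation):
d = (z_α + z_β) / √(n/2)
d = (1.960 + 0.806) / √(120/2)
d = 2.766 / 7.746
d ≈ 0.36

By Cohen's convention (0.2 small / 0.5 medium / 0.8 large): small effect.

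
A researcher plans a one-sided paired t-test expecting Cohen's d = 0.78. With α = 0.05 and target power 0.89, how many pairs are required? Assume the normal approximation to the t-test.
n = 14 pairs

Sample size formula (paired t-test, normal approximation):
n = ((z_α + z_β) / d)²

z_α = 1.645 (for α = 0.05, one-sided)
z_β = 1.227 (for power = 0.89)
d = 0.78

n = ((1.645 + 1.227) / 0.78)²
n = (3.682)²
n ≈ 13.56
Round up to the next whole number: n = 14 pairs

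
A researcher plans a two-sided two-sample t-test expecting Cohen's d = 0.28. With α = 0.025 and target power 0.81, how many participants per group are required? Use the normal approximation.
n = 249 per group

Sample size formula (two-sample t-test, normal approximation):
n = 2 · ((z_{α/2} + z_β) / d)²

z_{α/2} = 2.241 (for α = 0.025, two-sided)
z_β = 0.878 (for power = 0.81)
d = 0.28

n = 2 · ((2.241 + 0.878) / 0.28)²
n = 2 · (11.139)²
n ≈ 248.15
Round up to the next whole number: n = 249 per group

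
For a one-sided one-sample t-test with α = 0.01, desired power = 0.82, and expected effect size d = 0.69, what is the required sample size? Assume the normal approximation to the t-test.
n = 23

Sample size formula (one-sample t-test, normal approximation):
n = ((z_α + z_β) / d)²

z_α = 2.326 (for α = 0.01, one-sided)
z_β = 0.915 (for power = 0.82)
d = 0.69

n = ((2.326 + 0.915) / 0.69)²
n = (4.697)²
n ≈ 22.06
Round up to the next whole number: n = 23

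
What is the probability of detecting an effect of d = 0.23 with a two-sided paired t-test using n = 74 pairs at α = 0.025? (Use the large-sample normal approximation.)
Power ≈ 0.40

Power calculation (paired t-test, normal approximation):
z_β = d · √n - z_{α/2}
z_β = 0.23 · √74 - 2.241
z_β = 0.23 · 8.602 - 2.241
z_β = -0.263

Power = Φ(z_β) = Φ(-0.263) ≈ 0.396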